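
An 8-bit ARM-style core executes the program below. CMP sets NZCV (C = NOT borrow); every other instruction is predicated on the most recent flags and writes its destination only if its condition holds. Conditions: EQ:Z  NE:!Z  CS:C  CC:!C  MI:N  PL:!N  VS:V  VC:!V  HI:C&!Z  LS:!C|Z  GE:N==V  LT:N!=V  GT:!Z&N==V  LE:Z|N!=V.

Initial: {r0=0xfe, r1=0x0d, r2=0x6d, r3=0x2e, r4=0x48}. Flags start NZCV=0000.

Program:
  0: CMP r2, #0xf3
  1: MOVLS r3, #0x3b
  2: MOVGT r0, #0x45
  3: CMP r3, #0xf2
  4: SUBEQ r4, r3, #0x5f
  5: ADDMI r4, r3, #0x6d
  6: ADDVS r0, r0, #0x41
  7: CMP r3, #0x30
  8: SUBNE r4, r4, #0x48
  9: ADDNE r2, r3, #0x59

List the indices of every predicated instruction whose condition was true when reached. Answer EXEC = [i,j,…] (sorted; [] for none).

EXEC = [1,2,8,9]

[0] flags=0000 → (cmp)
[1] flags=0000 LS?T → r3=0x3b
[2] flags=0000 GT?T → r0=0x45
[3] flags=0000 → (cmp)
[4] flags=0000 EQ?F → skip
[5] flags=0000 MI?F → skip
[6] flags=0000 VS?F → skip
[7] flags=0010 → (cmp)
[8] flags=0010 NE?T → r4=0x00
[9] flags=0010 NE?T → r2=0x94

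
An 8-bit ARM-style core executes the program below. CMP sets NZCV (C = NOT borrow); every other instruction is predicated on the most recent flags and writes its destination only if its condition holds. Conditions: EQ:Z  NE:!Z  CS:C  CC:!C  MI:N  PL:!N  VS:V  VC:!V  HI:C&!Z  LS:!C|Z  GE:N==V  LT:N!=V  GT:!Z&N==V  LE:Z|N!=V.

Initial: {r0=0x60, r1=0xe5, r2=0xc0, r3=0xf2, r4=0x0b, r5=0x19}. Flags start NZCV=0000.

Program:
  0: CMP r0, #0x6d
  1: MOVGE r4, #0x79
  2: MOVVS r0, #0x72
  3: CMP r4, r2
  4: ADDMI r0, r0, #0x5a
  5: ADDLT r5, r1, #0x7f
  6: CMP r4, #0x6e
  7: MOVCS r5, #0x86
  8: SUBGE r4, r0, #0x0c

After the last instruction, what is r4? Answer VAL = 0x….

[0] flags=1000 → (cmp)
[1] flags=1000 GE?F → skip
[2] flags=1000 VS?F → skip
[3] flags=0000 → (cmp)
[4] flags=0000 MI?F → skip
[5] flags=0000 LT?F → skip
[6] flags=1000 → (cmp)
[7] flags=1000 CS?F → skip
[8] flags=1000 GE?F → skip

VAL = 0x0b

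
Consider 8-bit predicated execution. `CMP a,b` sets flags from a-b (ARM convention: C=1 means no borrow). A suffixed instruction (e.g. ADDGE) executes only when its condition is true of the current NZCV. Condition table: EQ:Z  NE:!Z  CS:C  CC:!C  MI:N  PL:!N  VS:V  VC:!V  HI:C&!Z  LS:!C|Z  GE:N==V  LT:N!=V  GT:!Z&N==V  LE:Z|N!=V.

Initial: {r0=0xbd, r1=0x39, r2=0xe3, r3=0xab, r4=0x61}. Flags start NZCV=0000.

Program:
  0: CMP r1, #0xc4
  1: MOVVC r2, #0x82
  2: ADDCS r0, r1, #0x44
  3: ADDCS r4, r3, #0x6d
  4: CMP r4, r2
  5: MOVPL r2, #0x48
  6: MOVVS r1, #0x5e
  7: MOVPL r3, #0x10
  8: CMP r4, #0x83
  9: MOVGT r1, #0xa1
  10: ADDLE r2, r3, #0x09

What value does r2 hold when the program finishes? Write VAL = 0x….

0: ✓ CMP  NZCV=0000
1: ✓ MOVVC  r2←0x82
2: · ADDCS
3: · ADDCS
4: ✓ CMP  NZCV=1001
5: · MOVPL
6: ✓ MOVVS  r1←0x5e
7: · MOVPL
8: ✓ CMP  NZCV=1001
9: ✓ MOVGT  r1←0xa1
10: · ADDLE

VAL = 0x82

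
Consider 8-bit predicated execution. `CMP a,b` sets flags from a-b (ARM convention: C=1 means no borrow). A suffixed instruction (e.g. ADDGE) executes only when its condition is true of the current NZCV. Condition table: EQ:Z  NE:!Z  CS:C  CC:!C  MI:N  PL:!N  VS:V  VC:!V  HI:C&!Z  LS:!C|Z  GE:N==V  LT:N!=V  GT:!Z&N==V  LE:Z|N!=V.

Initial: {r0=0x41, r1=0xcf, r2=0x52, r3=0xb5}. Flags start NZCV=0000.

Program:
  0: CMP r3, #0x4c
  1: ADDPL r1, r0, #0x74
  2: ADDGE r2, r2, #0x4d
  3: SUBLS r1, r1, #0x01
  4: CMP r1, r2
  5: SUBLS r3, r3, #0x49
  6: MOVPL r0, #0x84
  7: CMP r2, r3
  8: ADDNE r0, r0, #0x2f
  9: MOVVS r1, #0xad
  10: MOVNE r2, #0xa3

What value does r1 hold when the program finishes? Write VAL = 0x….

VAL = 0xad

[0] flags=0011 → (cmp)
[1] flags=0011 PL?T → r1=0xb5
[2] flags=0011 GE?F → skip
[3] flags=0011 LS?F → skip
[4] flags=0011 → (cmp)
[5] flags=0011 LS?F → skip
[6] flags=0011 PL?T → r0=0x84
[7] flags=1001 → (cmp)
[8] flags=1001 NE?T → r0=0xb3
[9] flags=1001 VS?T → r1=0xad
[10] flags=1001 NE?T → r2=0xa3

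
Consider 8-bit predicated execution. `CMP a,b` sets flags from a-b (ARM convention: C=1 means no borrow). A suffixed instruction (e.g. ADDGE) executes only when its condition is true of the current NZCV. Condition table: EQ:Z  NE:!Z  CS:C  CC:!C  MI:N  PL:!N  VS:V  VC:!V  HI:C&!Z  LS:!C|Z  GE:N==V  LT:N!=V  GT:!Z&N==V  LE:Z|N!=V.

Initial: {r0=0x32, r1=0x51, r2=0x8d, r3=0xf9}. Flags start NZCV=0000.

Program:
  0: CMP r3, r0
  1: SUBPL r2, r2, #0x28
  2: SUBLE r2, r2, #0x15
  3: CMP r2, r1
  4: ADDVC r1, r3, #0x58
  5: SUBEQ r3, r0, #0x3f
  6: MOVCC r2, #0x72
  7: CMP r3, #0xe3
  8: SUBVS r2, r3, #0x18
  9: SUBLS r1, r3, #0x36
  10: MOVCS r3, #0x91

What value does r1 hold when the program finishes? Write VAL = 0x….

VAL = 0x51

0: ✓ CMP  NZCV=1010
1: · SUBPL
2: ✓ SUBLE  r2←0x78
3: ✓ CMP  NZCV=0010
4: ✓ ADDVC  r1←0x51
5: · SUBEQ
6: · MOVCC
7: ✓ CMP  NZCV=0010
8: · SUBVS
9: · SUBLS
10: ✓ MOVCS  r3←0x91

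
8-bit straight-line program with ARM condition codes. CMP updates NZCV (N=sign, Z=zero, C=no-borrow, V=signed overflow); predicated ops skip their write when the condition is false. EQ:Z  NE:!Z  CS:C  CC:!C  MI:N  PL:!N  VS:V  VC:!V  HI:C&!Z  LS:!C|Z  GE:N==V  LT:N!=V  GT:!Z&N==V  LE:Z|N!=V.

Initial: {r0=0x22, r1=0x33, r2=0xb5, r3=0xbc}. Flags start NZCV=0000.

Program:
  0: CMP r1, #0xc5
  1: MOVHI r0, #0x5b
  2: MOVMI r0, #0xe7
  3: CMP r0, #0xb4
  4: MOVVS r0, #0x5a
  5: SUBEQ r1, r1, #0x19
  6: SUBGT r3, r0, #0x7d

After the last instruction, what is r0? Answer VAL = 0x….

0: ✓ CMP  NZCV=0000
1: · MOVHI
2: · MOVMI
3: ✓ CMP  NZCV=0000
4: · MOVVS
5: · SUBEQ
6: ✓ SUBGT  r3←0xa5

VAL = 0x22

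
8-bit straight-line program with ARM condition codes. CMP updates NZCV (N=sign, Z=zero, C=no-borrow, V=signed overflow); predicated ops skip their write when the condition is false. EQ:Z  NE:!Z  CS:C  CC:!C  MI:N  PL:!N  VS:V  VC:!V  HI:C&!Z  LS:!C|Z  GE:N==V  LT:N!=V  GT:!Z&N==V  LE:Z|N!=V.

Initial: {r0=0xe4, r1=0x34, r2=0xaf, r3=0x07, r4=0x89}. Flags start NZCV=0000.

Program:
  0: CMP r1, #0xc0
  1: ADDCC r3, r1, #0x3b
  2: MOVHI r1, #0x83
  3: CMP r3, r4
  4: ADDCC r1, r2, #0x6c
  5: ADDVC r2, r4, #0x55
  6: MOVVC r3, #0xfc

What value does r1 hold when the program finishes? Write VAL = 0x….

[0] flags=0000 → (cmp)
[1] flags=0000 CC?T → r3=0x6f
[2] flags=0000 HI?F → skip
[3] flags=1001 → (cmp)
[4] flags=1001 CC?T → r1=0x1b
[5] flags=1001 VC?F → skip
[6] flags=1001 VC?F → skip

VAL = 0x1b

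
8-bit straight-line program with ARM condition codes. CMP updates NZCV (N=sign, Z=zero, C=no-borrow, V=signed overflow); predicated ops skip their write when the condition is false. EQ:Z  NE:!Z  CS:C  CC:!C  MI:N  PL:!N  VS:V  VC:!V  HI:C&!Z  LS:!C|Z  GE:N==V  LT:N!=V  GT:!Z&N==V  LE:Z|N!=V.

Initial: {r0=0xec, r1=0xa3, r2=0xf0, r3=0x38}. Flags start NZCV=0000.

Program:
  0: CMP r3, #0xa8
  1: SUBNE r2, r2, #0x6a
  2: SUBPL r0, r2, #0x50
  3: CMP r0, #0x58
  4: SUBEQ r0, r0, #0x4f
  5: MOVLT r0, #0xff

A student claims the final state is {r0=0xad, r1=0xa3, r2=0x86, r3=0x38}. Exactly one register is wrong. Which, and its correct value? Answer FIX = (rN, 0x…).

[0] flags=1001 → (cmp)
[1] flags=1001 NE?T → r2=0x86
[2] flags=1001 PL?F → skip
[3] flags=1010 → (cmp)
[4] flags=1010 EQ?F → skip
[5] flags=1010 LT?T → r0=0xff

FIX = (r0, 0xff)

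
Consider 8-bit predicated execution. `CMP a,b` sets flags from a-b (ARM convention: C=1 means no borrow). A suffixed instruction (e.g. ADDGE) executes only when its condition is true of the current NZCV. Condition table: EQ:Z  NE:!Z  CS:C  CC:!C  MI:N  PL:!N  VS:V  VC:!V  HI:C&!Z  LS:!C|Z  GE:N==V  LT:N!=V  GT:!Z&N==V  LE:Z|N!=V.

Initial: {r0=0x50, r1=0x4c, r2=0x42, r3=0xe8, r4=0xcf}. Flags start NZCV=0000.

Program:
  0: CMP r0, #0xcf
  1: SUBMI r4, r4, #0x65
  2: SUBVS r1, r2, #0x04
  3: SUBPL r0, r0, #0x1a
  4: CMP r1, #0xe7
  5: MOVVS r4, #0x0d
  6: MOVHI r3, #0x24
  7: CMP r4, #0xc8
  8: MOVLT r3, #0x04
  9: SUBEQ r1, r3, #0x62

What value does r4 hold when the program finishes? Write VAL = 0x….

VAL = 0x6a

[0] flags=1001 → (cmp)
[1] flags=1001 MI?T → r4=0x6a
[2] flags=1001 VS?T → r1=0x3e
[3] flags=1001 PL?F → skip
[4] flags=0000 → (cmp)
[5] flags=0000 VS?F → skip
[6] flags=0000 HI?F → skip
[7] flags=1001 → (cmp)
[8] flags=1001 LT?F → skip
[9] flags=1001 EQ?F → skip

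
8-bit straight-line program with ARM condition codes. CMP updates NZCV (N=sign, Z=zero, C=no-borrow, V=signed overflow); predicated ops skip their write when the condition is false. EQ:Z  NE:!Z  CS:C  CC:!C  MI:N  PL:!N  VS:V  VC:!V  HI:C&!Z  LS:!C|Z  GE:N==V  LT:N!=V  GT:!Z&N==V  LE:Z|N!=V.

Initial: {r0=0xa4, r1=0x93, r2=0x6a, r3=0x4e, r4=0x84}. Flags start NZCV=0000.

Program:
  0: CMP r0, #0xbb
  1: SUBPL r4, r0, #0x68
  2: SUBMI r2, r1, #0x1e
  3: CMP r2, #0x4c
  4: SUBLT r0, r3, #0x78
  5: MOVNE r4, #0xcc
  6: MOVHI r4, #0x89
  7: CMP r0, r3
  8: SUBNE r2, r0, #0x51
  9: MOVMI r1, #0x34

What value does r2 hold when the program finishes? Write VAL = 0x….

0: ✓ CMP  NZCV=1000
1: · SUBPL
2: ✓ SUBMI  r2←0x75
3: ✓ CMP  NZCV=0010
4: · SUBLT
5: ✓ MOVNE  r4←0xcc
6: ✓ MOVHI  r4←0x89
7: ✓ CMP  NZCV=0011
8: ✓ SUBNE  r2←0x53
9: · MOVMI

VAL = 0x53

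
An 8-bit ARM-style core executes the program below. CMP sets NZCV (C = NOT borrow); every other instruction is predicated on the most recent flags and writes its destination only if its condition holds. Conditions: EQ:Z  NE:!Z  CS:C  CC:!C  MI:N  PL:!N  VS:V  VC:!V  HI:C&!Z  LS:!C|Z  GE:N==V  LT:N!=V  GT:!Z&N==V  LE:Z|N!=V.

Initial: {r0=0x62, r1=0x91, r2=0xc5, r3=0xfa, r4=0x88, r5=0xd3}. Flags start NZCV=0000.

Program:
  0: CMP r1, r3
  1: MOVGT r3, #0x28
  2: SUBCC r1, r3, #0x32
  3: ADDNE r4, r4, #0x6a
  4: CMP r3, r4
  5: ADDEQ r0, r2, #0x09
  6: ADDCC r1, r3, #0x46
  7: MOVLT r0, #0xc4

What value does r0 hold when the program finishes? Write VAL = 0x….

0: ✓ CMP  NZCV=1000
1: · MOVGT
2: ✓ SUBCC  r1←0xc8
3: ✓ ADDNE  r4←0xf2
4: ✓ CMP  NZCV=0010
5: · ADDEQ
6: · ADDCC
7: · MOVLT

VAL = 0x62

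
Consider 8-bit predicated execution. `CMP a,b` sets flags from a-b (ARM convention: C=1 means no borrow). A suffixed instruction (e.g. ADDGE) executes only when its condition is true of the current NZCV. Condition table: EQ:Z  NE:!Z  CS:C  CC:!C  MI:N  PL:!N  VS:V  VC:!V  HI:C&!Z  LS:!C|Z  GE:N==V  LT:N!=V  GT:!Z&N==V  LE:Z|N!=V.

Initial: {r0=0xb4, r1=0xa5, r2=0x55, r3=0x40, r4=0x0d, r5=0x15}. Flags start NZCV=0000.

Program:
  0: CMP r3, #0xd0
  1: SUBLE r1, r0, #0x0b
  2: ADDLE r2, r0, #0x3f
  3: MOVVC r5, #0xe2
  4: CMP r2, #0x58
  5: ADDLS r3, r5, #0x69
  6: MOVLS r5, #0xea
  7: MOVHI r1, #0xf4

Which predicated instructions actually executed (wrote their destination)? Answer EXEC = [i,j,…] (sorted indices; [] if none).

EXEC = [3,5,6]

0: ✓ CMP  NZCV=0000
1: · SUBLE
2: · ADDLE
3: ✓ MOVVC  r5←0xe2
4: ✓ CMP  NZCV=1000
5: ✓ ADDLS  r3←0x4b
6: ✓ MOVLS  r5←0xea
7: · MOVHI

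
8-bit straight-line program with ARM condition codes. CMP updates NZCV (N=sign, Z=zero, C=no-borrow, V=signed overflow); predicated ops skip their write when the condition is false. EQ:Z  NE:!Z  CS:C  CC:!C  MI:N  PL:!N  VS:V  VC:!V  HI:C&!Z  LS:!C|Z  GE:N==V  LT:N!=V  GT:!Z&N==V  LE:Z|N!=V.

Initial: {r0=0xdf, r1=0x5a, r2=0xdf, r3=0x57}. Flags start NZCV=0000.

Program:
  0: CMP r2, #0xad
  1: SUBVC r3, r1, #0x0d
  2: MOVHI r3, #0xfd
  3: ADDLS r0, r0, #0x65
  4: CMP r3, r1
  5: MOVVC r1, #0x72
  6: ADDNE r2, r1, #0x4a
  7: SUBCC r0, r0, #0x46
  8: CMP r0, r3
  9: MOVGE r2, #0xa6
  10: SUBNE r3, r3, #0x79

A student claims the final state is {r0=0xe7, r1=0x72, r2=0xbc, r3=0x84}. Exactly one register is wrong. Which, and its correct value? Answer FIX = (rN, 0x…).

FIX = (r0, 0xdf)

0: ✓ CMP  NZCV=0010
1: ✓ SUBVC  r3←0x4d
2: ✓ MOVHI  r3←0xfd
3: · ADDLS
4: ✓ CMP  NZCV=1010
5: ✓ MOVVC  r1←0x72
6: ✓ ADDNE  r2←0xbc
7: · SUBCC
8: ✓ CMP  NZCV=1000
9: · MOVGE
10: ✓ SUBNE  r3←0x84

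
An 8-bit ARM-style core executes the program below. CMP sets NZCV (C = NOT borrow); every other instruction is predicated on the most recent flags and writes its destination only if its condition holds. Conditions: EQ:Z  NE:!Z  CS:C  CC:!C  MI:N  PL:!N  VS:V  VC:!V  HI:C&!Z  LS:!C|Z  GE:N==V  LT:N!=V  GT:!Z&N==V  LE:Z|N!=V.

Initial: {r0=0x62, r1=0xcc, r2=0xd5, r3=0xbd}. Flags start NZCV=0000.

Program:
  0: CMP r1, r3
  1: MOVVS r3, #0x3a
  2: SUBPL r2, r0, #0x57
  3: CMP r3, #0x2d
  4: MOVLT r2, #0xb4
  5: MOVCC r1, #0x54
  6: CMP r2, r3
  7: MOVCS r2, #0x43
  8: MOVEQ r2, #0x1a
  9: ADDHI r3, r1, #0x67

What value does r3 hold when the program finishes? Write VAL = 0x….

VAL = 0xbd

0: ✓ CMP  NZCV=0010
1: · MOVVS
2: ✓ SUBPL  r2←0x0b
3: ✓ CMP  NZCV=1010
4: ✓ MOVLT  r2←0xb4
5: · MOVCC
6: ✓ CMP  NZCV=1000
7: · MOVCS
8: · MOVEQ
9: · ADDHI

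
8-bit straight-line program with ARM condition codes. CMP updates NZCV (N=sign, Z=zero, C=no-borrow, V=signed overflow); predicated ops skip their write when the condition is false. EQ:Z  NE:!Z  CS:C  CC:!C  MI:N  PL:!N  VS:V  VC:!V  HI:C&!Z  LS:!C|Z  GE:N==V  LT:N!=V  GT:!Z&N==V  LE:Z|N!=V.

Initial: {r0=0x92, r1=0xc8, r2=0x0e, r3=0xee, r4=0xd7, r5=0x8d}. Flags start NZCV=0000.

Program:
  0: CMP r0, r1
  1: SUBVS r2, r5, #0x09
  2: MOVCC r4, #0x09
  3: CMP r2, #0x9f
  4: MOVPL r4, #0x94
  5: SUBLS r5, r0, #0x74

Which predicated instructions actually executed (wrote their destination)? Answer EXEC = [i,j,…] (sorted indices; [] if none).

0: ✓ CMP  NZCV=1000
1: · SUBVS
2: ✓ MOVCC  r4←0x09
3: ✓ CMP  NZCV=0000
4: ✓ MOVPL  r4←0x94
5: ✓ SUBLS  r5←0x1e

EXEC = [2,4,5]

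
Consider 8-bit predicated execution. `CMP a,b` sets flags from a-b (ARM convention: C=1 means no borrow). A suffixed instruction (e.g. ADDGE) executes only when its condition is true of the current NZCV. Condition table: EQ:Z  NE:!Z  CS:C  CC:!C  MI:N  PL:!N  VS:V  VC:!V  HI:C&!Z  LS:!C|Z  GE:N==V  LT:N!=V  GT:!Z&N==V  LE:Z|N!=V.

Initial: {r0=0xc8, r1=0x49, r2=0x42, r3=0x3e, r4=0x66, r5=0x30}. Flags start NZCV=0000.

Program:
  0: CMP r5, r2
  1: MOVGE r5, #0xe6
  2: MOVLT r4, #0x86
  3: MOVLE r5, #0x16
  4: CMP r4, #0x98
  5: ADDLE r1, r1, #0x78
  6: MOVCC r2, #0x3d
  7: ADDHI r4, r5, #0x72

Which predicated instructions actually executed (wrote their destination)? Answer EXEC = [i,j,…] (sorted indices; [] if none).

EXEC = [2,3,5,6]

0: ✓ CMP  NZCV=1000
1: · MOVGE
2: ✓ MOVLT  r4←0x86
3: ✓ MOVLE  r5←0x16
4: ✓ CMP  NZCV=1000
5: ✓ ADDLE  r1←0xc1
6: ✓ MOVCC  r2←0x3d
7: · ADDHI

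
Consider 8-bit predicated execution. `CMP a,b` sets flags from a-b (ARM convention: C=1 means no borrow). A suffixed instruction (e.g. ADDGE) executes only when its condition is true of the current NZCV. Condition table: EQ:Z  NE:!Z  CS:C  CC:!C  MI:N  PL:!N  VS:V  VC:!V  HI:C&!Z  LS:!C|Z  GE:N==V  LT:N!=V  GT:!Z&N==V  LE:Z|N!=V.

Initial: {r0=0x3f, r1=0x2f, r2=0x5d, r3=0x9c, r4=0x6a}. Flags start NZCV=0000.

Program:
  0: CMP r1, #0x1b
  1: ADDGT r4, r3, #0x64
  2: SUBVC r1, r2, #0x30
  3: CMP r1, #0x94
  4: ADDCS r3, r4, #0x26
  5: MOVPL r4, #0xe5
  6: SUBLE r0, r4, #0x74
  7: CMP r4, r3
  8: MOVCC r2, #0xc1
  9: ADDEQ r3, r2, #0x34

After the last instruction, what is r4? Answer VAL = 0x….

VAL = 0x00

0: ✓ CMP  NZCV=0010
1: ✓ ADDGT  r4←0x00
2: ✓ SUBVC  r1←0x2d
3: ✓ CMP  NZCV=1001
4: · ADDCS
5: · MOVPL
6: · SUBLE
7: ✓ CMP  NZCV=0000
8: ✓ MOVCC  r2←0xc1
9: · ADDEQ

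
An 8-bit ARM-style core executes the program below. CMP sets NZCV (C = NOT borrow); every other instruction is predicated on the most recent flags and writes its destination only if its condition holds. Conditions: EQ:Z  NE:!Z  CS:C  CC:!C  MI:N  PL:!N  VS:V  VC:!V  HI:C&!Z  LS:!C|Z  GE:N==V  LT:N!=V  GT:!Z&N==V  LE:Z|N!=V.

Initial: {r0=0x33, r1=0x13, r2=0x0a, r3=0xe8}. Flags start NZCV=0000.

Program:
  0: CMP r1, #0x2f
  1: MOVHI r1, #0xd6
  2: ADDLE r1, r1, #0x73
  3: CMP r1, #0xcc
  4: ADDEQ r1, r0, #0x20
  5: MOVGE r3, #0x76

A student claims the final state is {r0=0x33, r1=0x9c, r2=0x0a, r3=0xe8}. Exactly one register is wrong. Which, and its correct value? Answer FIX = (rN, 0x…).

FIX = (r1, 0x86)

0: ✓ CMP  NZCV=1000
1: · MOVHI
2: ✓ ADDLE  r1←0x86
3: ✓ CMP  NZCV=1000
4: · ADDEQ
5: · MOVGE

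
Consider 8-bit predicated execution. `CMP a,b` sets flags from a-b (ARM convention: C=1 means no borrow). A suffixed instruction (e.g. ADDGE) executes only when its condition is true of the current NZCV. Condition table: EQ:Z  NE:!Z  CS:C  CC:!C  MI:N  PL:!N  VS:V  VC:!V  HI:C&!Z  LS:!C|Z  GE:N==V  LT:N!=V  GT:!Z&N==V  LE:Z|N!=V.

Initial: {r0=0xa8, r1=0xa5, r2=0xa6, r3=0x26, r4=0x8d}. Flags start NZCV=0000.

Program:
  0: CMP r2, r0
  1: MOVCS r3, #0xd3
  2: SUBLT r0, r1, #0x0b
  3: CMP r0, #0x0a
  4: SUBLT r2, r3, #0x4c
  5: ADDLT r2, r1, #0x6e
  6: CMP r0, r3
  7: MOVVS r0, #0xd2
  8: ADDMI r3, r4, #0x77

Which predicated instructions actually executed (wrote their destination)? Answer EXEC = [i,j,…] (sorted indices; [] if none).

EXEC = [2,4,5,7]

0: ✓ CMP  NZCV=1000
1: · MOVCS
2: ✓ SUBLT  r0←0x9a
3: ✓ CMP  NZCV=1010
4: ✓ SUBLT  r2←0xda
5: ✓ ADDLT  r2←0x13
6: ✓ CMP  NZCV=0011
7: ✓ MOVVS  r0←0xd2
8: · ADDMI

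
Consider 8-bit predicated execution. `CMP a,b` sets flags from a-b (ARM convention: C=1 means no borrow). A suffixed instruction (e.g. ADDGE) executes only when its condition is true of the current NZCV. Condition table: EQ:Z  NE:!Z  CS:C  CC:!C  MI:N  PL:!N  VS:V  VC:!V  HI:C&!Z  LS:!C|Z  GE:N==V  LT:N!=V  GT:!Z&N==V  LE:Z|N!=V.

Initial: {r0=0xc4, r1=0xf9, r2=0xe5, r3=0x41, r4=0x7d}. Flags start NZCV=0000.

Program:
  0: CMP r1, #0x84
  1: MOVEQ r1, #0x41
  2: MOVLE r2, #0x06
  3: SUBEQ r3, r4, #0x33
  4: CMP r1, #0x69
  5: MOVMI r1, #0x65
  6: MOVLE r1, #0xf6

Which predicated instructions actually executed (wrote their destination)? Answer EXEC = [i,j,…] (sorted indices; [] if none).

EXEC = [5,6]

[0] flags=0010 → (cmp)
[1] flags=0010 EQ?F → skip
[2] flags=0010 LE?F → skip
[3] flags=0010 EQ?F → skip
[4] flags=1010 → (cmp)
[5] flags=1010 MI?T → r1=0x65
[6] flags=1010 LE?T → r1=0xf6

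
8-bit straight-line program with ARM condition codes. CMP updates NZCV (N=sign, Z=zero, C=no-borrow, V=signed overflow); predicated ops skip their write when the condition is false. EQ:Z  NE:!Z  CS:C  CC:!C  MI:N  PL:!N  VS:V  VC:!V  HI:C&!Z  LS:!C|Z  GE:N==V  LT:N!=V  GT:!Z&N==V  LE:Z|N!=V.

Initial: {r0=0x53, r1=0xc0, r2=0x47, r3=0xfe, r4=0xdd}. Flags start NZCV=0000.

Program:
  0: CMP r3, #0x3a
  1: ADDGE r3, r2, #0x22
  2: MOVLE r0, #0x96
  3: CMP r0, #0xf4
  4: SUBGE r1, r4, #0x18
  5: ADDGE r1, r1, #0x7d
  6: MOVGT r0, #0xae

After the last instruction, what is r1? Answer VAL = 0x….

VAL = 0xc0

[0] flags=1010 → (cmp)
[1] flags=1010 GE?F → skip
[2] flags=1010 LE?T → r0=0x96
[3] flags=1000 → (cmp)
[4] flags=1000 GE?F → skip
[5] flags=1000 GE?F → skip
[6] flags=1000 GT?F → skip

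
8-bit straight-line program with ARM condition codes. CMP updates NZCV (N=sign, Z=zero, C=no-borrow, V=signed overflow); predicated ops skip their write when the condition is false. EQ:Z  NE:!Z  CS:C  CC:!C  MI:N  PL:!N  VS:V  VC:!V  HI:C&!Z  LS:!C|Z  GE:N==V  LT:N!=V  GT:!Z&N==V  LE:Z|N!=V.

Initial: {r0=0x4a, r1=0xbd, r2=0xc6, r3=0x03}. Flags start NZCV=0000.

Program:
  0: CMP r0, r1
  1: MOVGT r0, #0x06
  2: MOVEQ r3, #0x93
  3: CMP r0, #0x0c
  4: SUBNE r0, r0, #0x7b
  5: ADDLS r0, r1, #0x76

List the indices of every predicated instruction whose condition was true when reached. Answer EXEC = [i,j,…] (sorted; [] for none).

[0] flags=1001 → (cmp)
[1] flags=1001 GT?T → r0=0x06
[2] flags=1001 EQ?F → skip
[3] flags=1000 → (cmp)
[4] flags=1000 NE?T → r0=0x8b
[5] flags=1000 LS?T → r0=0x33

EXEC = [1,4,5]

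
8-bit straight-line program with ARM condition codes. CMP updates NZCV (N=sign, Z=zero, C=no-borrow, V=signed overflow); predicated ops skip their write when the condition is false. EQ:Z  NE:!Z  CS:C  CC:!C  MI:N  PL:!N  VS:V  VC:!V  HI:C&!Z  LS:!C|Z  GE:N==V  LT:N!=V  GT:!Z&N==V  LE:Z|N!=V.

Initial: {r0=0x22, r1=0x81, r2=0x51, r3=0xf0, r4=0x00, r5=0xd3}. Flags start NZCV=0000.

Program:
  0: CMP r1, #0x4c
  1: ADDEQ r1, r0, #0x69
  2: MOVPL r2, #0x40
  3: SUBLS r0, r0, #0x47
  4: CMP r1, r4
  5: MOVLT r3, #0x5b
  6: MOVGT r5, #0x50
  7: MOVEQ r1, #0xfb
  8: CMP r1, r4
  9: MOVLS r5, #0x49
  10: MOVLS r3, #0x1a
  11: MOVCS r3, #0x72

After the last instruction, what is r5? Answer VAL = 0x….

[0] flags=0011 → (cmp)
[1] flags=0011 EQ?F → skip
[2] flags=0011 PL?T → r2=0x40
[3] flags=0011 LS?F → skip
[4] flags=1010 → (cmp)
[5] flags=1010 LT?T → r3=0x5b
[6] flags=1010 GT?F → skip
[7] flags=1010 EQ?F → skip
[8] flags=1010 → (cmp)
[9] flags=1010 LS?F → skip
[10] flags=1010 LS?F → skip
[11] flags=1010 CS?T → r3=0x72

VAL = 0xd3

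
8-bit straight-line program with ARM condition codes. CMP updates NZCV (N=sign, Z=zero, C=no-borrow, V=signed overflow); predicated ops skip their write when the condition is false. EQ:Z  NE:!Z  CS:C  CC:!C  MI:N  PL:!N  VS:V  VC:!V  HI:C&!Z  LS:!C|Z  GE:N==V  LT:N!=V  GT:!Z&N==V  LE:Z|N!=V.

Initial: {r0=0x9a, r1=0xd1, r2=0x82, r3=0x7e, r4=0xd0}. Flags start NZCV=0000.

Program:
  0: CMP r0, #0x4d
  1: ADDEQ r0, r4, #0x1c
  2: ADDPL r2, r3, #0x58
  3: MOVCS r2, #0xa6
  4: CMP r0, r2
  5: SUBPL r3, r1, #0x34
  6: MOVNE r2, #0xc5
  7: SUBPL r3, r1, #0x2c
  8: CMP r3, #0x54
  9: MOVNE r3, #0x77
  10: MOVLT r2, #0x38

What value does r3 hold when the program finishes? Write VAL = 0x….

0: ✓ CMP  NZCV=0011
1: · ADDEQ
2: ✓ ADDPL  r2←0xd6
3: ✓ MOVCS  r2←0xa6
4: ✓ CMP  NZCV=1000
5: · SUBPL
6: ✓ MOVNE  r2←0xc5
7: · SUBPL
8: ✓ CMP  NZCV=0010
9: ✓ MOVNE  r3←0x77
10: · MOVLT

VAL = 0x77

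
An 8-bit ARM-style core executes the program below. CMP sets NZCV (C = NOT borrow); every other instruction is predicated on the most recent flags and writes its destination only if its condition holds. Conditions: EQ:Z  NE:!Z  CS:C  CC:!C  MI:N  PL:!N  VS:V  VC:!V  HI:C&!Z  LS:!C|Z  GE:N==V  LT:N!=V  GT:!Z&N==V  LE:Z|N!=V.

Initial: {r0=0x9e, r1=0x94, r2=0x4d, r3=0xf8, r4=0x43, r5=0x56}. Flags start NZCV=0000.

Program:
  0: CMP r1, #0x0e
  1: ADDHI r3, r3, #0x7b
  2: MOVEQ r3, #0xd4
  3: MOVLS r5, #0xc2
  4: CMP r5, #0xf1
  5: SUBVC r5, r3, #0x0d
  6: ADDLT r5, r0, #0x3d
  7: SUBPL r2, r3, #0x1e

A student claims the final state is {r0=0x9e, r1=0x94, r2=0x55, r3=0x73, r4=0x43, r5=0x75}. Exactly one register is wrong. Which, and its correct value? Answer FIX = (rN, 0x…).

FIX = (r5, 0x66)

0: ✓ CMP  NZCV=1010
1: ✓ ADDHI  r3←0x73
2: · MOVEQ
3: · MOVLS
4: ✓ CMP  NZCV=0000
5: ✓ SUBVC  r5←0x66
6: · ADDLT
7: ✓ SUBPL  r2←0x55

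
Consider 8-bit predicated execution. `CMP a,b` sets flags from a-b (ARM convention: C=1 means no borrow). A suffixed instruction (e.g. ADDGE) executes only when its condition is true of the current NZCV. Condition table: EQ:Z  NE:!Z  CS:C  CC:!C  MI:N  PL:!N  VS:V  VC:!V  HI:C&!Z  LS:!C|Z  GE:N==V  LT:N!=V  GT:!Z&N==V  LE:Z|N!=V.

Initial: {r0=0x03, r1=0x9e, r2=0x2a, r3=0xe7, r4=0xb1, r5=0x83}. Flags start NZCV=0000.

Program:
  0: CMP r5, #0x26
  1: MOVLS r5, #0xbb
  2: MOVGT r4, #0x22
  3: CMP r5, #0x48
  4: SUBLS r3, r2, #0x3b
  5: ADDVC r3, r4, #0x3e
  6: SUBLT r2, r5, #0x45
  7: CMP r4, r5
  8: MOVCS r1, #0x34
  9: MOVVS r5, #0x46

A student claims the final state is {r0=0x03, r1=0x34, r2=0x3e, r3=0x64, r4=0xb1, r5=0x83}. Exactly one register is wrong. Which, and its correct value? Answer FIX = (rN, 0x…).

FIX = (r3, 0xe7)

[0] flags=0011 → (cmp)
[1] flags=0011 LS?F → skip
[2] flags=0011 GT?F → skip
[3] flags=0011 → (cmp)
[4] flags=0011 LS?F → skip
[5] flags=0011 VC?F → skip
[6] flags=0011 LT?T → r2=0x3e
[7] flags=0010 → (cmp)
[8] flags=0010 CS?T → r1=0x34
[9] flags=0010 VS?F → skip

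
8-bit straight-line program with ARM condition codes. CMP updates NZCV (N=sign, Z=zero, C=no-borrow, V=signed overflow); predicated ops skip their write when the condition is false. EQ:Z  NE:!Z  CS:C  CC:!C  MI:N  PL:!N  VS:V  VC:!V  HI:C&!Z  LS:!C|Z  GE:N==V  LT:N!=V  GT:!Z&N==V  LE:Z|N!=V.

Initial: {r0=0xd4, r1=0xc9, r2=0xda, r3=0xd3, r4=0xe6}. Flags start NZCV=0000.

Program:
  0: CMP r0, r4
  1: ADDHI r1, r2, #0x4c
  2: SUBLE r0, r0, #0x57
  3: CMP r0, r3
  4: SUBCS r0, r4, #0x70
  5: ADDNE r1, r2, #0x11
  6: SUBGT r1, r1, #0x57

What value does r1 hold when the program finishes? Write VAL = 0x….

VAL = 0x94

[0] flags=1000 → (cmp)
[1] flags=1000 HI?F → skip
[2] flags=1000 LE?T → r0=0x7d
[3] flags=1001 → (cmp)
[4] flags=1001 CS?F → skip
[5] flags=1001 NE?T → r1=0xeb
[6] flags=1001 GT?T → r1=0x94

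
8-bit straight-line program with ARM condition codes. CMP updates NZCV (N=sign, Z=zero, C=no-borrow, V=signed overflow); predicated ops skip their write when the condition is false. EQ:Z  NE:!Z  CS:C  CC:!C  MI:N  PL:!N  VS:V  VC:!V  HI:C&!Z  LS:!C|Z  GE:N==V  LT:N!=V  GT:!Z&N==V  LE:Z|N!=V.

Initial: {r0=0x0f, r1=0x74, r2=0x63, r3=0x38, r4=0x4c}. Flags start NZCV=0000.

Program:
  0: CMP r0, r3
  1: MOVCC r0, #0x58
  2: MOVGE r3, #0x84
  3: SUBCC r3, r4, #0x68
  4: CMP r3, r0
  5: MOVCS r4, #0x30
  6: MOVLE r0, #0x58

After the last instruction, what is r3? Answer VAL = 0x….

0: ✓ CMP  NZCV=1000
1: ✓ MOVCC  r0←0x58
2: · MOVGE
3: ✓ SUBCC  r3←0xe4
4: ✓ CMP  NZCV=1010
5: ✓ MOVCS  r4←0x30
6: ✓ MOVLE  r0←0x58

VAL = 0xe4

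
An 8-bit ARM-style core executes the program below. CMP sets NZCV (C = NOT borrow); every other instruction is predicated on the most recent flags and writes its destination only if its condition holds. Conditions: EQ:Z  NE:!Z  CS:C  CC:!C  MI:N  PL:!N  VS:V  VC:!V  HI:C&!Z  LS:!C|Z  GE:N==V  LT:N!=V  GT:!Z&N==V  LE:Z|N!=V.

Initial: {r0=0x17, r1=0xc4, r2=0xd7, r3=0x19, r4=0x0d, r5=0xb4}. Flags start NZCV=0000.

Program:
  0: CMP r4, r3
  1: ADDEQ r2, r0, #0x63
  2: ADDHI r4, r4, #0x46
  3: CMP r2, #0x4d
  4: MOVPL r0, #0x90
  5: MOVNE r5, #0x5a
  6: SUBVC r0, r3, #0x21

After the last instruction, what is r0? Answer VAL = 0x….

VAL = 0xf8

[0] flags=1000 → (cmp)
[1] flags=1000 EQ?F → skip
[2] flags=1000 HI?F → skip
[3] flags=1010 → (cmp)
[4] flags=1010 PL?F → skip
[5] flags=1010 NE?T → r5=0x5a
[6] flags=1010 VC?T → r0=0xf8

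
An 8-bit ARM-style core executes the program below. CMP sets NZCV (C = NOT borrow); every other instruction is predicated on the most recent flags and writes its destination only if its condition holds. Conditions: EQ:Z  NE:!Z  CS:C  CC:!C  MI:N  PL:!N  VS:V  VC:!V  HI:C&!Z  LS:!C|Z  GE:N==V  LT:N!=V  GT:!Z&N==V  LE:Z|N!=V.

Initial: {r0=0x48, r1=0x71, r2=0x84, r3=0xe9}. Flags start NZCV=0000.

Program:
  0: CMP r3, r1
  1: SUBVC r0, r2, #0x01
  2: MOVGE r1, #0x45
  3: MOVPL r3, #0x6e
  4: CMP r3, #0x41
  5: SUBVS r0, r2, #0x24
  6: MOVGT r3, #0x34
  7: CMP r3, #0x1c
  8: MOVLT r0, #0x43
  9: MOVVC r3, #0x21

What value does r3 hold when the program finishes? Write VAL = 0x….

[0] flags=0011 → (cmp)
[1] flags=0011 VC?F → skip
[2] flags=0011 GE?F → skip
[3] flags=0011 PL?T → r3=0x6e
[4] flags=0010 → (cmp)
[5] flags=0010 VS?F → skip
[6] flags=0010 GT?T → r3=0x34
[7] flags=0010 → (cmp)
[8] flags=0010 LT?F → skip
[9] flags=0010 VC?T → r3=0x21

VAL = 0x21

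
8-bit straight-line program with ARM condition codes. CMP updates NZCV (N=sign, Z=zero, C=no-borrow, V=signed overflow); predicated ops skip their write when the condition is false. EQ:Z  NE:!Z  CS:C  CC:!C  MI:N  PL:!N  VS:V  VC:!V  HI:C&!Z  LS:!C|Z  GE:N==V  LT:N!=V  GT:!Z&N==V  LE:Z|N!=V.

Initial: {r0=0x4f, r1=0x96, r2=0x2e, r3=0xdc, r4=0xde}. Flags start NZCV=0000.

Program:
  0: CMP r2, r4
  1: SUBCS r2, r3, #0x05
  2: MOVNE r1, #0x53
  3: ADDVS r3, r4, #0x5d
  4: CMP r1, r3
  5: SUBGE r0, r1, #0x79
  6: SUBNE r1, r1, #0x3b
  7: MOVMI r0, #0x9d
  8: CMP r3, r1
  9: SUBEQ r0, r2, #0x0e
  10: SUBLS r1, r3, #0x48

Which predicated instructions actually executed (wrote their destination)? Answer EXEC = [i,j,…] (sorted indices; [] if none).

[0] flags=0000 → (cmp)
[1] flags=0000 CS?F → skip
[2] flags=0000 NE?T → r1=0x53
[3] flags=0000 VS?F → skip
[4] flags=0000 → (cmp)
[5] flags=0000 GE?T → r0=0xda
[6] flags=0000 NE?T → r1=0x18
[7] flags=0000 MI?F → skip
[8] flags=1010 → (cmp)
[9] flags=1010 EQ?F → skip
[10] flags=1010 LS?F → skip

EXEC = [2,5,6]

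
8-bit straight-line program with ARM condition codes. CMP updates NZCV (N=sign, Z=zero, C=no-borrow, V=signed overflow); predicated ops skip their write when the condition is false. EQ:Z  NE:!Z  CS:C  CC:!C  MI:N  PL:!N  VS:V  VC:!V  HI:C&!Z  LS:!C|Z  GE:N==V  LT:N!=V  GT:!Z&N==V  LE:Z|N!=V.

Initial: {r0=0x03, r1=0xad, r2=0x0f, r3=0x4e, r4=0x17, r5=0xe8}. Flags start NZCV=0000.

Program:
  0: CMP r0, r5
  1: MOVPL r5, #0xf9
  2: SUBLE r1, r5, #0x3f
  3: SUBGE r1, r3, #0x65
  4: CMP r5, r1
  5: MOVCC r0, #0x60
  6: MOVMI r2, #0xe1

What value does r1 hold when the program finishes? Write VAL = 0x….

VAL = 0xe9

[0] flags=0000 → (cmp)
[1] flags=0000 PL?T → r5=0xf9
[2] flags=0000 LE?F → skip
[3] flags=0000 GE?T → r1=0xe9
[4] flags=0010 → (cmp)
[5] flags=0010 CC?F → skip
[6] flags=0010 MI?F → skip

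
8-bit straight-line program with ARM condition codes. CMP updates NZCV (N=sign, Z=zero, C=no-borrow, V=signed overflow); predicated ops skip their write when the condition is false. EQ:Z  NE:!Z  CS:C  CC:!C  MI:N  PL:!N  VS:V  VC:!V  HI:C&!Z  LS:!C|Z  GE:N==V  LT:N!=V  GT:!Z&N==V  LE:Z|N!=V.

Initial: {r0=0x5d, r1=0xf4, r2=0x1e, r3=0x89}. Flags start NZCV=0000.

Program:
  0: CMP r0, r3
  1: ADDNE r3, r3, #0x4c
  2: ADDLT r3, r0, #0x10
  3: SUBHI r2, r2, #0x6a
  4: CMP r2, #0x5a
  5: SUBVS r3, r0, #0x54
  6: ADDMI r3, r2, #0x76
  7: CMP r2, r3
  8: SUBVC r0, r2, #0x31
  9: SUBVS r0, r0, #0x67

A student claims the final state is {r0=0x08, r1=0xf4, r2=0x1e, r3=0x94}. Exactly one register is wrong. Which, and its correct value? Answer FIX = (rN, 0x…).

FIX = (r0, 0xf6)

[0] flags=1001 → (cmp)
[1] flags=1001 NE?T → r3=0xd5
[2] flags=1001 LT?F → skip
[3] flags=1001 HI?F → skip
[4] flags=1000 → (cmp)
[5] flags=1000 VS?F → skip
[6] flags=1000 MI?T → r3=0x94
[7] flags=1001 → (cmp)
[8] flags=1001 VC?F → skip
[9] flags=1001 VS?T → r0=0xf6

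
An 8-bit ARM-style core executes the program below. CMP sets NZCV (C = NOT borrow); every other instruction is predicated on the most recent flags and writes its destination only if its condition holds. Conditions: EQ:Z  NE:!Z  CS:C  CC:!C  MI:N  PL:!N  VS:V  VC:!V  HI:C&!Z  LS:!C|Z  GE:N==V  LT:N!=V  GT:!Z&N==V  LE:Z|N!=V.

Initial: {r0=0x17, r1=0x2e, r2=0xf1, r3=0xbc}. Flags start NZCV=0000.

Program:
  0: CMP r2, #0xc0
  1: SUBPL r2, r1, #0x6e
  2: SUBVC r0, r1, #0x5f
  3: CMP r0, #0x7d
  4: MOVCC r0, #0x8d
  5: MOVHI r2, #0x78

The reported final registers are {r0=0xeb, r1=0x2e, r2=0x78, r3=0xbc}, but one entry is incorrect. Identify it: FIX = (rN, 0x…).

0: ✓ CMP  NZCV=0010
1: ✓ SUBPL  r2←0xc0
2: ✓ SUBVC  r0←0xcf
3: ✓ CMP  NZCV=0011
4: · MOVCC
5: ✓ MOVHI  r2←0x78

FIX = (r0, 0xcf)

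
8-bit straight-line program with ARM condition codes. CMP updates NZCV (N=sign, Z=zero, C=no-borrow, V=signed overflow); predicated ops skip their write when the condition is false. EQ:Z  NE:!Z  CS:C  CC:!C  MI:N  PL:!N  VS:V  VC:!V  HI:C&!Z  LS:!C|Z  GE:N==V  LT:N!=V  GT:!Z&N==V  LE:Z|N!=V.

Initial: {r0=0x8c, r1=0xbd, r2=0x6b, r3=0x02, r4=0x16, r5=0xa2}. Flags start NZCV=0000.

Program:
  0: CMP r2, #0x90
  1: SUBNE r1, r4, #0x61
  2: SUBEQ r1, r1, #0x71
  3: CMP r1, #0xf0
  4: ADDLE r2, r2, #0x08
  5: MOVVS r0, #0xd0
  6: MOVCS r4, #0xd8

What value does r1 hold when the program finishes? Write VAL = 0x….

0: ✓ CMP  NZCV=1001
1: ✓ SUBNE  r1←0xb5
2: · SUBEQ
3: ✓ CMP  NZCV=1000
4: ✓ ADDLE  r2←0x73
5: · MOVVS
6: · MOVCS

VAL = 0xb5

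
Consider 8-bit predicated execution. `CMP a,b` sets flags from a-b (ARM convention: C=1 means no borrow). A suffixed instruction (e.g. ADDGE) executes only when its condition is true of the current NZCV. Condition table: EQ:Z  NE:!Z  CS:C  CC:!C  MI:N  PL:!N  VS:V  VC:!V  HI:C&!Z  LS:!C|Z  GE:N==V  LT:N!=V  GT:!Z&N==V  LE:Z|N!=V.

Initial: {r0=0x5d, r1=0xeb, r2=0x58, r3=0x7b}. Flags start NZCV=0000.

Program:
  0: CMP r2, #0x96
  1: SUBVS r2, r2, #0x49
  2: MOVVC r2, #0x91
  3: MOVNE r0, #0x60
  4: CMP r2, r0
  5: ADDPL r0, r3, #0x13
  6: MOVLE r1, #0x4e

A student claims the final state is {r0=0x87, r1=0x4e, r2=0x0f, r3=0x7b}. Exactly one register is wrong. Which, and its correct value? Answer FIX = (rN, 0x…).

[0] flags=1001 → (cmp)
[1] flags=1001 VS?T → r2=0x0f
[2] flags=1001 VC?F → skip
[3] flags=1001 NE?T → r0=0x60
[4] flags=1000 → (cmp)
[5] flags=1000 PL?F → skip
[6] flags=1000 LE?T → r1=0x4e

FIX = (r0, 0x60)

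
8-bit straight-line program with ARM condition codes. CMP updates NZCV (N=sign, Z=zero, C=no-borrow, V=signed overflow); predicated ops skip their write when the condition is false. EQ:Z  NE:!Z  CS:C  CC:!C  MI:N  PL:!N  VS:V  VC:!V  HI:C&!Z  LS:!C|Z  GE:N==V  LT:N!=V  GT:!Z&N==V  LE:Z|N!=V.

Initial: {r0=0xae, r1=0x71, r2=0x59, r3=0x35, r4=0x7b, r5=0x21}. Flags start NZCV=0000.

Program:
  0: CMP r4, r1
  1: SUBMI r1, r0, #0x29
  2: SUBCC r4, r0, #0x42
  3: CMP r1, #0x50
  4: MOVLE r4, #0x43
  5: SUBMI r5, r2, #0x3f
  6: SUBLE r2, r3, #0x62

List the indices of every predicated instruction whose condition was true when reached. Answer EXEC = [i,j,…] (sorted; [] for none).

EXEC = []

0: ✓ CMP  NZCV=0010
1: · SUBMI
2: · SUBCC
3: ✓ CMP  NZCV=0010
4: · MOVLE
5: · SUBMI
6: · SUBLE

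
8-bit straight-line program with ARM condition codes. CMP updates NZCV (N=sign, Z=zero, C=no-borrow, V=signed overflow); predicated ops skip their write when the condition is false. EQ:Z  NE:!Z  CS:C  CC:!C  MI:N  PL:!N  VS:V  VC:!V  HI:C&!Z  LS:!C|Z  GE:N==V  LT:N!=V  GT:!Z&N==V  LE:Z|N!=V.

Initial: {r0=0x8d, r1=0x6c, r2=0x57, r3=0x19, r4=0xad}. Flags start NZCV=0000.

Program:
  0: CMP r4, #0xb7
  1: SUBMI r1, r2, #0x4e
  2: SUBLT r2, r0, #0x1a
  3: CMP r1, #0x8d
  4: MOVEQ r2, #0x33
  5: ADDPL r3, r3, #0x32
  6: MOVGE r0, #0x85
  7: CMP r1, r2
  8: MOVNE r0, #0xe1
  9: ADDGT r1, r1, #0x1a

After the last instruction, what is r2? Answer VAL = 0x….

VAL = 0x73

0: ✓ CMP  NZCV=1000
1: ✓ SUBMI  r1←0x09
2: ✓ SUBLT  r2←0x73
3: ✓ CMP  NZCV=0000
4: · MOVEQ
5: ✓ ADDPL  r3←0x4b
6: ✓ MOVGE  r0←0x85
7: ✓ CMP  NZCV=1000
8: ✓ MOVNE  r0←0xe1
9: · ADDGT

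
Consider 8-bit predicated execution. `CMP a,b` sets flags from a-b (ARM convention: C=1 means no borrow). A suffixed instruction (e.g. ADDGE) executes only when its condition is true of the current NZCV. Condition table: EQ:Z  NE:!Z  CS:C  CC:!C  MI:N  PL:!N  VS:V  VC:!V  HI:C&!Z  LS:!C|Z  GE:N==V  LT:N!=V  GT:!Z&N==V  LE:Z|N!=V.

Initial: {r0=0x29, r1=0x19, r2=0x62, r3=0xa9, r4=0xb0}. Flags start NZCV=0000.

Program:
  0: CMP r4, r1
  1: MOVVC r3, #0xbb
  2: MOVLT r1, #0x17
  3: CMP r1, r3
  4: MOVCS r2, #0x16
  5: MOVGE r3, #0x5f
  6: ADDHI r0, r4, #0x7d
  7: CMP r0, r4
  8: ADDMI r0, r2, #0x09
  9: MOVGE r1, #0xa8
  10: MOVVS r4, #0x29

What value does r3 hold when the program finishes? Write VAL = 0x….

0: ✓ CMP  NZCV=1010
1: ✓ MOVVC  r3←0xbb
2: ✓ MOVLT  r1←0x17
3: ✓ CMP  NZCV=0000
4: · MOVCS
5: ✓ MOVGE  r3←0x5f
6: · ADDHI
7: ✓ CMP  NZCV=0000
8: · ADDMI
9: ✓ MOVGE  r1←0xa8
10: · MOVVS

VAL = 0x5f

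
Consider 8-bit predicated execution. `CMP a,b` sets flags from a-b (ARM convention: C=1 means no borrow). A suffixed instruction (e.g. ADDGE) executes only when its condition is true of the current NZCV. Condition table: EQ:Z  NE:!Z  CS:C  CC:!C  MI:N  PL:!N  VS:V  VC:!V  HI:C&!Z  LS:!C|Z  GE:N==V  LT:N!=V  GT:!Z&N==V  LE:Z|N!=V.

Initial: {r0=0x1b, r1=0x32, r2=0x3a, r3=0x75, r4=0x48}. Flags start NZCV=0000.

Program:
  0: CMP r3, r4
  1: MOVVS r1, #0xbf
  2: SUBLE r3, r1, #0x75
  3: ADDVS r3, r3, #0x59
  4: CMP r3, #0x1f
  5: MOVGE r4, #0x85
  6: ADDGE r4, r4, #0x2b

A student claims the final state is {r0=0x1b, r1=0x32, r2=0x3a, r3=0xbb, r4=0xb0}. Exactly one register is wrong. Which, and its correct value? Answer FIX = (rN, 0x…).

[0] flags=0010 → (cmp)
[1] flags=0010 VS?F → skip
[2] flags=0010 LE?F → skip
[3] flags=0010 VS?F → skip
[4] flags=0010 → (cmp)
[5] flags=0010 GE?T → r4=0x85
[6] flags=0010 GE?T → r4=0xb0

FIX = (r3, 0x75)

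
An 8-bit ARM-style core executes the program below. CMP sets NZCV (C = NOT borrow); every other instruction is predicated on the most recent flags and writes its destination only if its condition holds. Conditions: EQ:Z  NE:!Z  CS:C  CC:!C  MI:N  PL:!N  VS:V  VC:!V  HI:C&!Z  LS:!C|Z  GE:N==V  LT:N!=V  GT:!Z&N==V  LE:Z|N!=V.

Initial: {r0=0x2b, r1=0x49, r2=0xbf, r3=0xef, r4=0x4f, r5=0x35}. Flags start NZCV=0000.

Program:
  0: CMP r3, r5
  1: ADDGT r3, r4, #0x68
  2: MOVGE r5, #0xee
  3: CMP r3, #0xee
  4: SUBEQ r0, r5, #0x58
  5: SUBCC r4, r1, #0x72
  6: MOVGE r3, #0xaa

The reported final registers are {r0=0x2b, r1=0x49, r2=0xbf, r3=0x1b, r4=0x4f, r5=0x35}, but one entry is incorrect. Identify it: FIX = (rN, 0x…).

FIX = (r3, 0xaa)

0: ✓ CMP  NZCV=1010
1: · ADDGT
2: · MOVGE
3: ✓ CMP  NZCV=0010
4: · SUBEQ
5: · SUBCC
6: ✓ MOVGE  r3←0xaa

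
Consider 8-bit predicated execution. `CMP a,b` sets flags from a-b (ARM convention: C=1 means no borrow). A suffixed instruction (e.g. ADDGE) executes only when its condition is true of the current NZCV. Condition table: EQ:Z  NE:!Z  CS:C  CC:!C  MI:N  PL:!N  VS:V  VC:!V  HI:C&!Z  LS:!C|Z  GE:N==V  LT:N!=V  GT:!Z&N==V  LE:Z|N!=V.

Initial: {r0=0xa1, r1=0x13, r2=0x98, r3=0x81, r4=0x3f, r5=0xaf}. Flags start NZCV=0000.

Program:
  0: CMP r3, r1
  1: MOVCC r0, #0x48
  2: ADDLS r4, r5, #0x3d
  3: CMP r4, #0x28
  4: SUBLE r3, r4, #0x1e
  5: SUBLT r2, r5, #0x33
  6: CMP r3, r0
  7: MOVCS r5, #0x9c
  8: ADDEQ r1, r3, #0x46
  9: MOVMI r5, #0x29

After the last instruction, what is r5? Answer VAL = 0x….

0: ✓ CMP  NZCV=0011
1: · MOVCC
2: · ADDLS
3: ✓ CMP  NZCV=0010
4: · SUBLE
5: · SUBLT
6: ✓ CMP  NZCV=1000
7: · MOVCS
8: · ADDEQ
9: ✓ MOVMI  r5←0x29

VAL = 0x29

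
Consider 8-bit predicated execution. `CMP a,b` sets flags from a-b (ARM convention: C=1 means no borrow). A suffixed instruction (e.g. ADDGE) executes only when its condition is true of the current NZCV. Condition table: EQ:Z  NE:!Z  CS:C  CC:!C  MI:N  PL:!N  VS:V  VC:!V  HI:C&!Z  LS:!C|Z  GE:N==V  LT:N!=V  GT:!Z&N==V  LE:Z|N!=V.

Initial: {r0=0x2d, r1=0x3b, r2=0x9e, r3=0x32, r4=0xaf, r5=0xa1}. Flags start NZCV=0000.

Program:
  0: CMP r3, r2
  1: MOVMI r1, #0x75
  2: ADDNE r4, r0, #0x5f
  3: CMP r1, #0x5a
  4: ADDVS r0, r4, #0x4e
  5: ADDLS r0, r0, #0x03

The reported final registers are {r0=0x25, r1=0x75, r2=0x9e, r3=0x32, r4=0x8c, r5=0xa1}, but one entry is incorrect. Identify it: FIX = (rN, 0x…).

[0] flags=1001 → (cmp)
[1] flags=1001 MI?T → r1=0x75
[2] flags=1001 NE?T → r4=0x8c
[3] flags=0010 → (cmp)
[4] flags=0010 VS?F → skip
[5] flags=0010 LS?F → skip

FIX = (r0, 0x2d)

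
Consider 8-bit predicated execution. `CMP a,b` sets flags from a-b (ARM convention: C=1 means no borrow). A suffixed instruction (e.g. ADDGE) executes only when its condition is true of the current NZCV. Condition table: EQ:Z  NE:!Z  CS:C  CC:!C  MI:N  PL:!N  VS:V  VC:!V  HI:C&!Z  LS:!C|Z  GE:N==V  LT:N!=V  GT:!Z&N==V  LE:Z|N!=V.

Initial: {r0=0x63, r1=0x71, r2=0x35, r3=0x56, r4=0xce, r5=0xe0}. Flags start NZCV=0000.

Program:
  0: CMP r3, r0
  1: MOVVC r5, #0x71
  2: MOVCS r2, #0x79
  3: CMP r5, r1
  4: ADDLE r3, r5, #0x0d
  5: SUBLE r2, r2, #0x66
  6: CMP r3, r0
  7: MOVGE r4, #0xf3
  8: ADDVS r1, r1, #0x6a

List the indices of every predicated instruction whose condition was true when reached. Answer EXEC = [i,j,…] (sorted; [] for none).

EXEC = [1,4,5,7]

[0] flags=1000 → (cmp)
[1] flags=1000 VC?T → r5=0x71
[2] flags=1000 CS?F → skip
[3] flags=0110 → (cmp)
[4] flags=0110 LE?T → r3=0x7e
[5] flags=0110 LE?T → r2=0xcf
[6] flags=0010 → (cmp)
[7] flags=0010 GE?T → r4=0xf3
[8] flags=0010 VS?F → skip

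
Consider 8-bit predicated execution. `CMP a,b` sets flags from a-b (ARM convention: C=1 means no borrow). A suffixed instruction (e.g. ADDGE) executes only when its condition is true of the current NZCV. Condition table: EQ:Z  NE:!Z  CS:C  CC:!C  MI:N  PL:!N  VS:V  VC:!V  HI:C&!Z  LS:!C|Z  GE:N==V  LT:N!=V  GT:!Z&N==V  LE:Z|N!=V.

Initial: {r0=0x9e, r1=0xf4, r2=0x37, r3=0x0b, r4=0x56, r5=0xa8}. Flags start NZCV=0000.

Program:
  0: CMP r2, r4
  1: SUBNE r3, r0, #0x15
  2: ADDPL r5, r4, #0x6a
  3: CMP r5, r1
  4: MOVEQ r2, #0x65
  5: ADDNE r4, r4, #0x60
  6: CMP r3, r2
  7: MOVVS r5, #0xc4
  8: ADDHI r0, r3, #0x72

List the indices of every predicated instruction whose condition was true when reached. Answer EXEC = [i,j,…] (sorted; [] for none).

EXEC = [1,5,7,8]

[0] flags=1000 → (cmp)
[1] flags=1000 NE?T → r3=0x89
[2] flags=1000 PL?F → skip
[3] flags=1000 → (cmp)
[4] flags=1000 EQ?F → skip
[5] flags=1000 NE?T → r4=0xb6
[6] flags=0011 → (cmp)
[7] flags=0011 VS?T → r5=0xc4
[8] flags=0011 HI?T → r0=0xfb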